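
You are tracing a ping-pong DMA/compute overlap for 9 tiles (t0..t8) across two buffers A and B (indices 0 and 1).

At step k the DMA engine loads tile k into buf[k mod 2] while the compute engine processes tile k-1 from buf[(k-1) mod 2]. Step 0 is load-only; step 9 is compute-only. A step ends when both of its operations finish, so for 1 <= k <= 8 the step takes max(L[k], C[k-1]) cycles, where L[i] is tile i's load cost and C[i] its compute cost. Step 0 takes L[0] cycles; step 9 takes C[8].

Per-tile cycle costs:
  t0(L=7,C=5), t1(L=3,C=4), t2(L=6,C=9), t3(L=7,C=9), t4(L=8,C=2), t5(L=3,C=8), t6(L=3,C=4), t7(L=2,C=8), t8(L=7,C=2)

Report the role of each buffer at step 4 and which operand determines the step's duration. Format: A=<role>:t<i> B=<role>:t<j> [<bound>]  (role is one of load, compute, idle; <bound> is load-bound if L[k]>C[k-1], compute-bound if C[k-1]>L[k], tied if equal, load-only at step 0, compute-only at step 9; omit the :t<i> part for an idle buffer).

step 4: A=load:t4 B=compute:t3 [compute-bound]

  0. 7=7c; end=7; A:t0 B:-
  1. max(3,5)=5c; end=12; A:t0 B:t1
  2. max(6,4)=6c; end=18; A:t2 B:t1
  3. max(7,9)=9c; end=27; A:t2 B:t3
  4. max(8,9)=9c; end=36; A:t4 B:t3
  5. max(3,2)=3c; end=39; A:t4 B:t5
  6. max(3,8)=8c; end=47; A:t6 B:t5
  7. max(2,4)=4c; end=51; A:t6 B:t7
  8. max(7,8)=8c; end=59; A:t8 B:t7
  9. 2=2c; end=61; A:t8 B:t7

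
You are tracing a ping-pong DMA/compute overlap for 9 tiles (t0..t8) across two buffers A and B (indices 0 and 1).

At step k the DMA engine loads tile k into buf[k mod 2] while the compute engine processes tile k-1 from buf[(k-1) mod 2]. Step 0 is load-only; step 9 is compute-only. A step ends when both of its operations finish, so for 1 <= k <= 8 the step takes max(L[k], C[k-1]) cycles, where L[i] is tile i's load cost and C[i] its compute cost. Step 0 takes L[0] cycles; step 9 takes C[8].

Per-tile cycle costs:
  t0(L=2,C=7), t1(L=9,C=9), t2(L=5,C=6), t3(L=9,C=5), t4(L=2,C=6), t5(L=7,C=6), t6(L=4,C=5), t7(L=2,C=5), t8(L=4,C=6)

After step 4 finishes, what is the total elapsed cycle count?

end_cycle[4] = 34

[0] DMA t0→A (2c) ∥ CU idle ⇒ 2c, clock 2
[1] DMA t1→B (9c) ∥ CU A:t0 (7c) ⇒ 9c, clock 11
[2] DMA t2→A (5c) ∥ CU B:t1 (9c) ⇒ 9c, clock 20
[3] DMA t3→B (9c) ∥ CU A:t2 (6c) ⇒ 9c, clock 29
[4] DMA t4→A (2c) ∥ CU B:t3 (5c) ⇒ 5c, clock 34
[5] DMA t5→B (7c) ∥ CU A:t4 (6c) ⇒ 7c, clock 41
[6] DMA t6→A (4c) ∥ CU B:t5 (6c) ⇒ 6c, clock 47
[7] DMA t7→B (2c) ∥ CU A:t6 (5c) ⇒ 5c, clock 52
[8] DMA t8→A (4c) ∥ CU B:t7 (5c) ⇒ 5c, clock 57
[9] DMA idle ∥ CU A:t8 (6c) ⇒ 6c, clock 63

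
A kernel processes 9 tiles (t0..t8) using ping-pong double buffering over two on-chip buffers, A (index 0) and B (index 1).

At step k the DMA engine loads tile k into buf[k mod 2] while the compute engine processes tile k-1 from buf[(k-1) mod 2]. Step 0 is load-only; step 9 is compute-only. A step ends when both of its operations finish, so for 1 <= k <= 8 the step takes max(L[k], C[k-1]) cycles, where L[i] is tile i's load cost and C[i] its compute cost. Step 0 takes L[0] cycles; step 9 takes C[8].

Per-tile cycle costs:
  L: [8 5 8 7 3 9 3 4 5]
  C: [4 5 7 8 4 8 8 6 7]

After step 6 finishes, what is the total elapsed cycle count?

end_cycle[6] = 53

  0. 8=8c; end=8; A:t0 B:-
  1. max(5,4)=5c; end=13; A:t0 B:t1
  2. max(8,5)=8c; end=21; A:t2 B:t1
  3. max(7,7)=7c; end=28; A:t2 B:t3
  4. max(3,8)=8c; end=36; A:t4 B:t3
  5. max(9,4)=9c; end=45; A:t4 B:t5
  6. max(3,8)=8c; end=53; A:t6 B:t5
  7. max(4,8)=8c; end=61; A:t6 B:t7
  8. max(5,6)=6c; end=67; A:t8 B:t7
  9. 7=7c; end=74; A:t8 B:t7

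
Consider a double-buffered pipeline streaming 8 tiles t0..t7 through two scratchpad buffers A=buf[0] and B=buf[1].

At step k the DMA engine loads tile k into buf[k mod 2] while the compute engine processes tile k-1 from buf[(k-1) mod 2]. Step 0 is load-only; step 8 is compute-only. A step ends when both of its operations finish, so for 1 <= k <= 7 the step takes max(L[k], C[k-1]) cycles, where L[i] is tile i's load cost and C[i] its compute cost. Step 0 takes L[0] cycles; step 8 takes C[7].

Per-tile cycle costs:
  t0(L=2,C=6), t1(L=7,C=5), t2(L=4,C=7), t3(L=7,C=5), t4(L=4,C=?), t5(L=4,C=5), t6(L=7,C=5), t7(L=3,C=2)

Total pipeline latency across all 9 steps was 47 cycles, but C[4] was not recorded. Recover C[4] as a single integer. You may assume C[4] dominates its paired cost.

C[4] = 7

step 0: dur = L[0]=2 = 2
step 1: dur = max(L[1]=7, C[0]=6) = 7
step 2: dur = max(L[2]=4, C[1]=5) = 5
step 3: dur = max(L[3]=7, C[2]=7) = 7
step 4: dur = max(L[4]=4, C[3]=5) = 5
step 5: dur = max(L[5]=4, C[4]=?) = C[4]  (unknown; binding)
step 6: dur = max(L[6]=7, C[5]=5) = 7
step 7: dur = max(L[7]=3, C[6]=5) = 5
step 8: dur = C[7]=2 = 2
sum of known step durations = 40
dur[5] = total - known = 47 - 40 = 7
C[4] is the binding max in step 5, so C[4] = dur[5] = 7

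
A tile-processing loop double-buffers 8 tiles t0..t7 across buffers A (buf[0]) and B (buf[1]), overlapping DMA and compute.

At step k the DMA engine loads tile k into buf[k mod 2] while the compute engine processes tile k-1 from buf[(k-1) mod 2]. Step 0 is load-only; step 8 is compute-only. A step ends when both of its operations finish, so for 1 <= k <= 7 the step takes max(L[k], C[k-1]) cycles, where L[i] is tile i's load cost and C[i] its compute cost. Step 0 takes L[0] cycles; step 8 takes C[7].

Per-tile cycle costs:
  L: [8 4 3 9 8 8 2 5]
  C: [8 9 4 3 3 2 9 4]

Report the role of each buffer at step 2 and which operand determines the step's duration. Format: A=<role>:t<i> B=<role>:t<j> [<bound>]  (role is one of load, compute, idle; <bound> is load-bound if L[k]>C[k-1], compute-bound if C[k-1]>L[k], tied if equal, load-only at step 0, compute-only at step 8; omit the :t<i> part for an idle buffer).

step 2: A=load:t2 B=compute:t1 [compute-bound]

  0. 8=8c; end=8; A:t0 B:-
  1. max(4,8)=8c; end=16; A:t0 B:t1
  2. max(3,9)=9c; end=25; A:t2 B:t1
  3. max(9,4)=9c; end=34; A:t2 B:t3
  4. max(8,3)=8c; end=42; A:t4 B:t3
  5. max(8,3)=8c; end=50; A:t4 B:t5
  6. max(2,2)=2c; end=52; A:t6 B:t5
  7. max(5,9)=9c; end=61; A:t6 B:t7
  8. 4=4c; end=65; A:t6 B:t7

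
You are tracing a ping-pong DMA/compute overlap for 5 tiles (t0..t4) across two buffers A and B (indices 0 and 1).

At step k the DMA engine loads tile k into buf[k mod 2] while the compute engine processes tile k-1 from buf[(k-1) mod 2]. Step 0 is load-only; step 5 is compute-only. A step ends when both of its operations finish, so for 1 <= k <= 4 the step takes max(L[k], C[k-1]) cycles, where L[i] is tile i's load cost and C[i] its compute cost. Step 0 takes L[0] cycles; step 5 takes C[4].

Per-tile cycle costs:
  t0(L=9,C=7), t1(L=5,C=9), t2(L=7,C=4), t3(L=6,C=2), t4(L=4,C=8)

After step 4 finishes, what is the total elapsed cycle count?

end_cycle[4] = 35

k=0 load=t0/9c comp=- wait=9 total=9
k=1 load=t1/5c comp=t0/7c wait=7 total=16
k=2 load=t2/7c comp=t1/9c wait=9 total=25
k=3 load=t3/6c comp=t2/4c wait=6 total=31
k=4 load=t4/4c comp=t3/2c wait=4 total=35
k=5 load=- comp=t4/8c wait=8 total=43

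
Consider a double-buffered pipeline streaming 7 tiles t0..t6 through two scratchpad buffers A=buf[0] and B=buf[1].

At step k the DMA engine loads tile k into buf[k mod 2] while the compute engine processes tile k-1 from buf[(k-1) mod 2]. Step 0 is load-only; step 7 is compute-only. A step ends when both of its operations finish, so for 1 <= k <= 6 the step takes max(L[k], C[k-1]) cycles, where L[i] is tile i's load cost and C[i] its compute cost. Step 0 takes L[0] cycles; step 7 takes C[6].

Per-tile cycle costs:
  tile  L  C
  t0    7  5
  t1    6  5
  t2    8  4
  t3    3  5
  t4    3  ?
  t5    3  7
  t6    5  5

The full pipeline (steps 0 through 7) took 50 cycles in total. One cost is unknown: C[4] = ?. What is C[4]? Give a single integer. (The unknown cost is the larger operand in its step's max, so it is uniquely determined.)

step 0 → dur = L[0]=7 = 7
step 1 → dur = max(L[1]=6, C[0]=5) = 6
step 2 → dur = max(L[2]=8, C[1]=5) = 8
step 3 → dur = max(L[3]=3, C[2]=4) = 4
step 4 → dur = max(L[4]=3, C[3]=5) = 5
step 5 → dur = max(L[5]=3, C[4]=?) = C[4]  (unknown; binding)
step 6 → dur = max(L[6]=5, C[5]=7) = 7
step 7 → dur = C[6]=5 = 5
sum of known step durations = 42
dur[5] = total - known = 50 - 42 = 8
C[4] is the binding max in step 5, so C[4] = dur[5] = 8

C[4] = 8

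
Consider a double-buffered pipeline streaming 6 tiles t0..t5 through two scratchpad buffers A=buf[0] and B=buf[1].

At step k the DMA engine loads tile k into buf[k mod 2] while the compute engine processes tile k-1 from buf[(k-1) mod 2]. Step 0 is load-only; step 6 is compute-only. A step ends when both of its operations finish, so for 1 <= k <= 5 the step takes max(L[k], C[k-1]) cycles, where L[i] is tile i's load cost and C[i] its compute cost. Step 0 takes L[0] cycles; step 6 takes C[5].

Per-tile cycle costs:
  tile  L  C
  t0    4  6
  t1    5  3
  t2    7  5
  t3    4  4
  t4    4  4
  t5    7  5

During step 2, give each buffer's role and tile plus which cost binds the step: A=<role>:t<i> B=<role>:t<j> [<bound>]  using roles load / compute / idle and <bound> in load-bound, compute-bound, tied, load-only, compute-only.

step 2: A=load:t2 B=compute:t1 [load-bound]

  0. 4=4c; end=4; A:t0 B:-
  1. max(5,6)=6c; end=10; A:t0 B:t1
  2. max(7,3)=7c; end=17; A:t2 B:t1
  3. max(4,5)=5c; end=22; A:t2 B:t3
  4. max(4,4)=4c; end=26; A:t4 B:t3
  5. max(7,4)=7c; end=33; A:t4 B:t5
  6. 5=5c; end=38; A:t4 B:t5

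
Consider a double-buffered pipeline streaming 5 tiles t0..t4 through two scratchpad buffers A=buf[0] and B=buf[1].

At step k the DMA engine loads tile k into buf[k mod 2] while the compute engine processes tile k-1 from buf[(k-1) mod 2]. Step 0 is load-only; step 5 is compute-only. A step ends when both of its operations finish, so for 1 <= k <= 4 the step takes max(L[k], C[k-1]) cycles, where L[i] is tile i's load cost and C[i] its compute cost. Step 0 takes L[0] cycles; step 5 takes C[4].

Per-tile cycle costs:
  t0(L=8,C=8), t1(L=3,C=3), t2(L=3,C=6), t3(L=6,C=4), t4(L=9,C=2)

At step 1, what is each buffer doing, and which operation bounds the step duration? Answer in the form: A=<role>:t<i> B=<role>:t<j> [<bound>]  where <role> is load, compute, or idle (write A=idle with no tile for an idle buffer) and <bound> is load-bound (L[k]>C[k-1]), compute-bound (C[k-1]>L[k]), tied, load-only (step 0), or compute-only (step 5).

step 1: A=compute:t0 B=load:t1 [compute-bound]

k=0 load=t0/8c comp=- wait=8 total=8
k=1 load=t1/3c comp=t0/8c wait=8 total=16
k=2 load=t2/3c comp=t1/3c wait=3 total=19
k=3 load=t3/6c comp=t2/6c wait=6 total=25
k=4 load=t4/9c comp=t3/4c wait=9 total=34
k=5 load=- comp=t4/2c wait=2 total=36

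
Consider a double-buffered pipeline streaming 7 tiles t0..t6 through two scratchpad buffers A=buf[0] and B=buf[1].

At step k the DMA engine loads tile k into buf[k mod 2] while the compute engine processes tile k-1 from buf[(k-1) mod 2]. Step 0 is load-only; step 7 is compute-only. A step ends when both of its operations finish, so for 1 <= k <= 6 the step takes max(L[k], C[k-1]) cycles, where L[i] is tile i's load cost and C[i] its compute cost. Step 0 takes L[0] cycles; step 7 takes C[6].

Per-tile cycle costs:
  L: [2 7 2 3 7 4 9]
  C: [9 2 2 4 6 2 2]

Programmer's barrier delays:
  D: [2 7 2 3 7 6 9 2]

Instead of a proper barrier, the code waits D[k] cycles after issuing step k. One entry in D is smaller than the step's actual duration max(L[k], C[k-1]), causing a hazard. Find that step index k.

hazard at step 1

step 0: need L[0]=2 = 2; D[0]=2 ok
step 1: need max(L[1]=7,C[0]=9) = 9; D[1]=7 SHORT
step 2: need max(L[2]=2,C[1]=2) = 2; D[2]=2 ok
step 3: need max(L[3]=3,C[2]=2) = 3; D[3]=3 ok
step 4: need max(L[4]=7,C[3]=4) = 7; D[4]=7 ok
step 5: need max(L[5]=4,C[4]=6) = 6; D[5]=6 ok
step 6: need max(L[6]=9,C[5]=2) = 9; D[6]=9 ok
step 7: need C[6]=2 = 2; D[7]=2 ok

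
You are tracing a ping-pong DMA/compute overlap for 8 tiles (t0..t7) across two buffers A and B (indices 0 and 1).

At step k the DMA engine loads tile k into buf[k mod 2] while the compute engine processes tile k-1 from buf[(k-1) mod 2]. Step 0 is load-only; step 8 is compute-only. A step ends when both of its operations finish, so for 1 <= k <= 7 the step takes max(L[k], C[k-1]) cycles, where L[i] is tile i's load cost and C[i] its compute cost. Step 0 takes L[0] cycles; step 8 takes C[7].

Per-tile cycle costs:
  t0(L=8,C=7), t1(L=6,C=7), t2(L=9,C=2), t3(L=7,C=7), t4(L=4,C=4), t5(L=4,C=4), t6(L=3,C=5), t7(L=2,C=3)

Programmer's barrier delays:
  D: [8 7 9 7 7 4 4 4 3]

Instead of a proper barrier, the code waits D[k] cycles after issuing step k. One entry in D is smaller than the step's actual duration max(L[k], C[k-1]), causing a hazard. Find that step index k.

hazard at step 7

k=0 barrier L[0]=8→8c, D[0]=8 ok
k=1 barrier max(L[1]=6,C[0]=7)→7c, D[1]=7 ok
k=2 barrier max(L[2]=9,C[1]=7)→9c, D[2]=9 ok
k=3 barrier max(L[3]=7,C[2]=2)→7c, D[3]=7 ok
k=4 barrier max(L[4]=4,C[3]=7)→7c, D[4]=7 ok
k=5 barrier max(L[5]=4,C[4]=4)→4c, D[5]=4 ok
k=6 barrier max(L[6]=3,C[5]=4)→4c, D[6]=4 ok
k=7 barrier max(L[7]=2,C[6]=5)→5c, D[7]=4 SHORT
k=8 barrier C[7]=3→3c, D[8]=3 ok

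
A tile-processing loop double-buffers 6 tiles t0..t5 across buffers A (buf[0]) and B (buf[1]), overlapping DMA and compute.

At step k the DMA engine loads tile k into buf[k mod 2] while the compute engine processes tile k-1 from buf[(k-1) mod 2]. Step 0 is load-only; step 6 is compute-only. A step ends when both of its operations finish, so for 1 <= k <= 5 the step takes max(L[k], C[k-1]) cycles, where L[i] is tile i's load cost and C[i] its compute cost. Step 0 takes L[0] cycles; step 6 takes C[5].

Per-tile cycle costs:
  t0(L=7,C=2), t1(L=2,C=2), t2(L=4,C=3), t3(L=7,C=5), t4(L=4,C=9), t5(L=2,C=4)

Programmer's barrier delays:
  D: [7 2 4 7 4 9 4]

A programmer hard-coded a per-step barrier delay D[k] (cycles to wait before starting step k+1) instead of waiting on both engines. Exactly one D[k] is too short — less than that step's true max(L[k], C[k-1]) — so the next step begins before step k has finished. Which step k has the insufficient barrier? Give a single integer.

k=0 barrier L[0]=7→7c, D[0]=7 ok
k=1 barrier max(L[1]=2,C[0]=2)→2c, D[1]=2 ok
k=2 barrier max(L[2]=4,C[1]=2)→4c, D[2]=4 ok
k=3 barrier max(L[3]=7,C[2]=3)→7c, D[3]=7 ok
k=4 barrier max(L[4]=4,C[3]=5)→5c, D[4]=4 SHORT
k=5 barrier max(L[5]=2,C[4]=9)→9c, D[5]=9 ok
k=6 barrier C[5]=4→4c, D[6]=4 ok

hazard at step 4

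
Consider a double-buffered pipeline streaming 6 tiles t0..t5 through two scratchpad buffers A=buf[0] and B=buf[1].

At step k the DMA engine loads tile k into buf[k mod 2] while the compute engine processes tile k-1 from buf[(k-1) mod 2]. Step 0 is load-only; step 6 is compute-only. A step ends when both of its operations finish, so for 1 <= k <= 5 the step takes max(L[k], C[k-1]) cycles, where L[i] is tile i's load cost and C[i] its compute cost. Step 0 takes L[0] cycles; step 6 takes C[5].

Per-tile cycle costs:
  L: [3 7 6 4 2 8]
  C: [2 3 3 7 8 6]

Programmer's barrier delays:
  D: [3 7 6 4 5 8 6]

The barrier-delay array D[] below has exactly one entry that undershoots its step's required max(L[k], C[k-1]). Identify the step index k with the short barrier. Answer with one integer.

step 0: need L[0]=3 = 3; D[0]=3 ok
step 1: need max(L[1]=7,C[0]=2) = 7; D[1]=7 ok
step 2: need max(L[2]=6,C[1]=3) = 6; D[2]=6 ok
step 3: need max(L[3]=4,C[2]=3) = 4; D[3]=4 ok
step 4: need max(L[4]=2,C[3]=7) = 7; D[4]=5 SHORT
step 5: need max(L[5]=8,C[4]=8) = 8; D[5]=8 ok
step 6: need C[5]=6 = 6; D[6]=6 ok

hazard at step 4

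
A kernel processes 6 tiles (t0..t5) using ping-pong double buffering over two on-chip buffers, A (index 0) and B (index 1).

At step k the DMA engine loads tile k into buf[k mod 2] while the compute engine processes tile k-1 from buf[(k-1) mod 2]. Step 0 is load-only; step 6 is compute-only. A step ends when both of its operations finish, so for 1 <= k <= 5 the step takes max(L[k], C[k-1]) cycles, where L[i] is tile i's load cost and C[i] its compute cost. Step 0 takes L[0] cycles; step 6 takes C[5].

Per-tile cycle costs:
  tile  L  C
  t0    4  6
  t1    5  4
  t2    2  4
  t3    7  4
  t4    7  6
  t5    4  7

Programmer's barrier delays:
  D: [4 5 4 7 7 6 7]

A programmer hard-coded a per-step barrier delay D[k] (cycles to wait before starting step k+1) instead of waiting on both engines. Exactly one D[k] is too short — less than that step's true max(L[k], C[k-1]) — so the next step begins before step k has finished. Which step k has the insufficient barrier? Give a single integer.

k=0 barrier L[0]=4→4c, D[0]=4 ok
k=1 barrier max(L[1]=5,C[0]=6)→6c, D[1]=5 SHORT
k=2 barrier max(L[2]=2,C[1]=4)→4c, D[2]=4 ok
k=3 barrier max(L[3]=7,C[2]=4)→7c, D[3]=7 ok
k=4 barrier max(L[4]=7,C[3]=4)→7c, D[4]=7 ok
k=5 barrier max(L[5]=4,C[4]=6)→6c, D[5]=6 ok
k=6 barrier C[5]=7→7c, D[6]=7 ok

hazard at step 1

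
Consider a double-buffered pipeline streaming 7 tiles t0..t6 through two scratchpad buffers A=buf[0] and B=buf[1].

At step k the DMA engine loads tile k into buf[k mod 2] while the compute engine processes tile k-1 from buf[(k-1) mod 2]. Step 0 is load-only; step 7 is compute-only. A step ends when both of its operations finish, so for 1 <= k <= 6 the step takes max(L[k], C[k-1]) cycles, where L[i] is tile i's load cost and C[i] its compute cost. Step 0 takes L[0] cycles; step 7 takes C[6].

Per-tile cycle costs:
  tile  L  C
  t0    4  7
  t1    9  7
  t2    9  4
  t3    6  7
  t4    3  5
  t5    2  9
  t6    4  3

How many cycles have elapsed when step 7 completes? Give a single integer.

end_cycle[7] = 52

k=0 load=t0/4c comp=- wait=4 total=4
k=1 load=t1/9c comp=t0/7c wait=9 total=13
k=2 load=t2/9c comp=t1/7c wait=9 total=22
k=3 load=t3/6c comp=t2/4c wait=6 total=28
k=4 load=t4/3c comp=t3/7c wait=7 total=35
k=5 load=t5/2c comp=t4/5c wait=5 total=40
k=6 load=t6/4c comp=t5/9c wait=9 total=49
k=7 load=- comp=t6/3c wait=3 total=52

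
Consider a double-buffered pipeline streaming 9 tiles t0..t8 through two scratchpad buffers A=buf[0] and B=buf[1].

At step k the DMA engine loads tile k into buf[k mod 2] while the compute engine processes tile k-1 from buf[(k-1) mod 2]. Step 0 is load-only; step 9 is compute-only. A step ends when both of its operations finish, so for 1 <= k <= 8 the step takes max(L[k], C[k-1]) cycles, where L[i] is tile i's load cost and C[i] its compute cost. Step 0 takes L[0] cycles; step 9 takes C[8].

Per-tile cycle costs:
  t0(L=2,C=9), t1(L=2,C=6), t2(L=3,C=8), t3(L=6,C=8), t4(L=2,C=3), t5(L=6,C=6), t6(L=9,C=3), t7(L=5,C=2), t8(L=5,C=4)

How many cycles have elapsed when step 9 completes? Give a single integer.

  0. 2=2c; end=2; A:t0 B:-
  1. max(2,9)=9c; end=11; A:t0 B:t1
  2. max(3,6)=6c; end=17; A:t2 B:t1
  3. max(6,8)=8c; end=25; A:t2 B:t3
  4. max(2,8)=8c; end=33; A:t4 B:t3
  5. max(6,3)=6c; end=39; A:t4 B:t5
  6. max(9,6)=9c; end=48; A:t6 B:t5
  7. max(5,3)=5c; end=53; A:t6 B:t7
  8. max(5,2)=5c; end=58; A:t8 B:t7
  9. 4=4c; end=62; A:t8 B:t7

end_cycle[9] = 62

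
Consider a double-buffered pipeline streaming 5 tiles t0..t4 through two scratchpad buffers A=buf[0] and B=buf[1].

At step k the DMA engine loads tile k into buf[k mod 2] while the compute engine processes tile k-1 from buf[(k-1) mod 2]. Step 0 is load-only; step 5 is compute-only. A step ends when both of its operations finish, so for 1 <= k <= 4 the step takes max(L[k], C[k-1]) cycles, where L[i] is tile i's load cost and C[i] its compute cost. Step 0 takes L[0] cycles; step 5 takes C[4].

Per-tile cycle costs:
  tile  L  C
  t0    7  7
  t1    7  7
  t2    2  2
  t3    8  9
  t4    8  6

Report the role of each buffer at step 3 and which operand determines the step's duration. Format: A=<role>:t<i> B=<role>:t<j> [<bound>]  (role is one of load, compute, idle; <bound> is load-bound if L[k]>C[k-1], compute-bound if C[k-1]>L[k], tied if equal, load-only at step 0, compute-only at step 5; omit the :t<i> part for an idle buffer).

k=0 load=t0/7c comp=- wait=7 total=7
k=1 load=t1/7c comp=t0/7c wait=7 total=14
k=2 load=t2/2c comp=t1/7c wait=7 total=21
k=3 load=t3/8c comp=t2/2c wait=8 total=29
k=4 load=t4/8c comp=t3/9c wait=9 total=38
k=5 load=- comp=t4/6c wait=6 total=44

step 3: A=compute:t2 B=load:t3 [load-bound]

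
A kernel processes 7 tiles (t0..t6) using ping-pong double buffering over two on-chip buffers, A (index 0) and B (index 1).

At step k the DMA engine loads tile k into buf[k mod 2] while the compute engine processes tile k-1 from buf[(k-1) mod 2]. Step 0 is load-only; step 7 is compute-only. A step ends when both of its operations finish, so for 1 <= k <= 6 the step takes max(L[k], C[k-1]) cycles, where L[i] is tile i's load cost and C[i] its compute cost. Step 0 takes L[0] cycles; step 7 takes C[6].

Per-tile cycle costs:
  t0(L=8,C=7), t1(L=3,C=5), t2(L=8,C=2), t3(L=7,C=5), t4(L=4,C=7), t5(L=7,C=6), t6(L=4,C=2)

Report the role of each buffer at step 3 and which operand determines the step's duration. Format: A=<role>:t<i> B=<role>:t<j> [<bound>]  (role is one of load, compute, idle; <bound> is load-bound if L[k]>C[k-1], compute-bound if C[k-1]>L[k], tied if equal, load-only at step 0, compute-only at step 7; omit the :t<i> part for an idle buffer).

k=0 load=t0/8c comp=- wait=8 total=8
k=1 load=t1/3c comp=t0/7c wait=7 total=15
k=2 load=t2/8c comp=t1/5c wait=8 total=23
k=3 load=t3/7c comp=t2/2c wait=7 total=30
k=4 load=t4/4c comp=t3/5c wait=5 total=35
k=5 load=t5/7c comp=t4/7c wait=7 total=42
k=6 load=t6/4c comp=t5/6c wait=6 total=48
k=7 load=- comp=t6/2c wait=2 total=50

step 3: A=compute:t2 B=load:t3 [load-bound]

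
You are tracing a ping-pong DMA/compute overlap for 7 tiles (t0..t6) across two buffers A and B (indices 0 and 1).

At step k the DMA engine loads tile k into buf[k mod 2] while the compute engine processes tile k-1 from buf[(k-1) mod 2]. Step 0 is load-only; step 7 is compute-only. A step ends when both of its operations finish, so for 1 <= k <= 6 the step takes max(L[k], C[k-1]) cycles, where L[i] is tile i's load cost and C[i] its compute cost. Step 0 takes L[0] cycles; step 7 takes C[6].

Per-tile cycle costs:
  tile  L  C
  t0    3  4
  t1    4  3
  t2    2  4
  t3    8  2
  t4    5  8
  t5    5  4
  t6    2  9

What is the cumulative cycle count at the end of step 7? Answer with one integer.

end_cycle[7] = 44

[0] DMA t0→A (3c) ∥ CU idle ⇒ 3c, clock 3
[1] DMA t1→B (4c) ∥ CU A:t0 (4c) ⇒ 4c, clock 7
[2] DMA t2→A (2c) ∥ CU B:t1 (3c) ⇒ 3c, clock 10
[3] DMA t3→B (8c) ∥ CU A:t2 (4c) ⇒ 8c, clock 18
[4] DMA t4→A (5c) ∥ CU B:t3 (2c) ⇒ 5c, clock 23
[5] DMA t5→B (5c) ∥ CU A:t4 (8c) ⇒ 8c, clock 31
[6] DMA t6→A (2c) ∥ CU B:t5 (4c) ⇒ 4c, clock 35
[7] DMA idle ∥ CU A:t6 (9c) ⇒ 9c, clock 44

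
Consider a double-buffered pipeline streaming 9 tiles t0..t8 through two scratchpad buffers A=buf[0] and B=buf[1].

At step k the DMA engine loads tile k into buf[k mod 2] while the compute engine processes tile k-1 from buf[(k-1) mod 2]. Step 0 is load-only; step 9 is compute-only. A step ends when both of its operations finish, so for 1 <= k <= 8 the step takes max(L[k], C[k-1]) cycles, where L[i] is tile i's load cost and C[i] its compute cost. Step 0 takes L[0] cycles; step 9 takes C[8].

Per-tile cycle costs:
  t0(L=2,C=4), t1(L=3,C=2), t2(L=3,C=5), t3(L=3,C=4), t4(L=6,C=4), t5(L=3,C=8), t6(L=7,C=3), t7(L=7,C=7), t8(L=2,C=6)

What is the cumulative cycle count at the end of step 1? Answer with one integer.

k=0 load=t0/2c comp=- wait=2 total=2
k=1 load=t1/3c comp=t0/4c wait=4 total=6
k=2 load=t2/3c comp=t1/2c wait=3 total=9
k=3 load=t3/3c comp=t2/5c wait=5 total=14
k=4 load=t4/6c comp=t3/4c wait=6 total=20
k=5 load=t5/3c comp=t4/4c wait=4 total=24
k=6 load=t6/7c comp=t5/8c wait=8 total=32
k=7 load=t7/7c comp=t6/3c wait=7 total=39
k=8 load=t8/2c comp=t7/7c wait=7 total=46
k=9 load=- comp=t8/6c wait=6 total=52

end_cycle[1] = 6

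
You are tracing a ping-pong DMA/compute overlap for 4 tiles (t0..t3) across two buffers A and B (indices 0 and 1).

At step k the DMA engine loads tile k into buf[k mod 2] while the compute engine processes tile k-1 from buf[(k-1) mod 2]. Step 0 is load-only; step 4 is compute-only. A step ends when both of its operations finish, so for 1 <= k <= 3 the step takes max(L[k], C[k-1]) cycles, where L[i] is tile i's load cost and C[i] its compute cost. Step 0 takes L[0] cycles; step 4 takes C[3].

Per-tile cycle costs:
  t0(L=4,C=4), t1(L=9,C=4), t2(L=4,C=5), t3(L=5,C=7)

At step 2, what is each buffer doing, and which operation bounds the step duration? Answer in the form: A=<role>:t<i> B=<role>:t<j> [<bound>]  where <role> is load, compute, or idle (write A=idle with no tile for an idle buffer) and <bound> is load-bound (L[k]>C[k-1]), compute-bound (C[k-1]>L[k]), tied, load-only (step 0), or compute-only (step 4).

step 2: A=load:t2 B=compute:t1 [tied]

step 0: L[0]=4 → dur=4, Σ=4 | A=load:t0 B=idle [load-only]
step 1: L[1]=9 C[0]=4 → dur=9, Σ=13 | A=compute:t0 B=load:t1 [load-bound]
step 2: L[2]=4 C[1]=4 → dur=4, Σ=17 | A=load:t2 B=compute:t1 [tied]
step 3: L[3]=5 C[2]=5 → dur=5, Σ=22 | A=compute:t2 B=load:t3 [tied]
step 4: C[3]=7 → dur=7, Σ=29 | A=idle B=compute:t3 [compute-only]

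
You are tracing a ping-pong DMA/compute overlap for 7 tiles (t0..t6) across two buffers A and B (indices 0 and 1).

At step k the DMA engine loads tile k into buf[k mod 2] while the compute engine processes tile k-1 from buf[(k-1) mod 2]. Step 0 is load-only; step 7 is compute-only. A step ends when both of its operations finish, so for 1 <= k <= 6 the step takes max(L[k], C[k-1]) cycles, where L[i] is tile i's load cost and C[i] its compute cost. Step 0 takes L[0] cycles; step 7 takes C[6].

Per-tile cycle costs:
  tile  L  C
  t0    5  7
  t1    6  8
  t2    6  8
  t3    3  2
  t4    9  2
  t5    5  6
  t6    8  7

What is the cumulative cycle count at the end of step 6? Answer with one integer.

end_cycle[6] = 50

k=0 load=t0/5c comp=- wait=5 total=5
k=1 load=t1/6c comp=t0/7c wait=7 total=12
k=2 load=t2/6c comp=t1/8c wait=8 total=20
k=3 load=t3/3c comp=t2/8c wait=8 total=28
k=4 load=t4/9c comp=t3/2c wait=9 total=37
k=5 load=t5/5c comp=t4/2c wait=5 total=42
k=6 load=t6/8c comp=t5/6c wait=8 total=50
k=7 load=- comp=t6/7c wait=7 total=57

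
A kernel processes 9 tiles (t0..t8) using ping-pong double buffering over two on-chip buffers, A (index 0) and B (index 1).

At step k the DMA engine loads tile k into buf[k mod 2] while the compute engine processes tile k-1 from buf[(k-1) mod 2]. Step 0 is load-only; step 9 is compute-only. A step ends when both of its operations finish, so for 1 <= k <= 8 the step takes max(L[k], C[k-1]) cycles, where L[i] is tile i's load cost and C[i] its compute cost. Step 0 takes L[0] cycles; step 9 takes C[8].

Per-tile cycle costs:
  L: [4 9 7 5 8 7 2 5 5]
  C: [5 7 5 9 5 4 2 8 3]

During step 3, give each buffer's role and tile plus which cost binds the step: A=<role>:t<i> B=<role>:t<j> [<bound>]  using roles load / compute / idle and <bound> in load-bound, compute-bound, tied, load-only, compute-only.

k=0 load=t0/4c comp=- wait=4 total=4
k=1 load=t1/9c comp=t0/5c wait=9 total=13
k=2 load=t2/7c comp=t1/7c wait=7 total=20
k=3 load=t3/5c comp=t2/5c wait=5 total=25
k=4 load=t4/8c comp=t3/9c wait=9 total=34
k=5 load=t5/7c comp=t4/5c wait=7 total=41
k=6 load=t6/2c comp=t5/4c wait=4 total=45
k=7 load=t7/5c comp=t6/2c wait=5 total=50
k=8 load=t8/5c comp=t7/8c wait=8 total=58
k=9 load=- comp=t8/3c wait=3 total=61

step 3: A=compute:t2 B=load:t3 [tied]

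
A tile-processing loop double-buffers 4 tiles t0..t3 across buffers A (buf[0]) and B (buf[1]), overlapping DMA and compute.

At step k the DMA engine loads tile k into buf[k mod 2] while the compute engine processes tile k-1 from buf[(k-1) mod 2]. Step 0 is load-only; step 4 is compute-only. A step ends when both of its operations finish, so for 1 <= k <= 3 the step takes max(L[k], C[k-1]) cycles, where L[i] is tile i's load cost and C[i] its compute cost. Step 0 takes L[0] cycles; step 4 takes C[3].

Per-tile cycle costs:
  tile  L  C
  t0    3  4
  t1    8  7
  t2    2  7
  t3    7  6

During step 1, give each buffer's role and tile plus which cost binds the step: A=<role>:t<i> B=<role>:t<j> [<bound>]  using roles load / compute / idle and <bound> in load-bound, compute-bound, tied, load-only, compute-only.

step 1: A=compute:t0 B=load:t1 [load-bound]

  0. 3=3c; end=3; A:t0 B:-
  1. max(8,4)=8c; end=11; A:t0 B:t1
  2. max(2,7)=7c; end=18; A:t2 B:t1
  3. max(7,7)=7c; end=25; A:t2 B:t3
  4. 6=6c; end=31; A:t2 B:t3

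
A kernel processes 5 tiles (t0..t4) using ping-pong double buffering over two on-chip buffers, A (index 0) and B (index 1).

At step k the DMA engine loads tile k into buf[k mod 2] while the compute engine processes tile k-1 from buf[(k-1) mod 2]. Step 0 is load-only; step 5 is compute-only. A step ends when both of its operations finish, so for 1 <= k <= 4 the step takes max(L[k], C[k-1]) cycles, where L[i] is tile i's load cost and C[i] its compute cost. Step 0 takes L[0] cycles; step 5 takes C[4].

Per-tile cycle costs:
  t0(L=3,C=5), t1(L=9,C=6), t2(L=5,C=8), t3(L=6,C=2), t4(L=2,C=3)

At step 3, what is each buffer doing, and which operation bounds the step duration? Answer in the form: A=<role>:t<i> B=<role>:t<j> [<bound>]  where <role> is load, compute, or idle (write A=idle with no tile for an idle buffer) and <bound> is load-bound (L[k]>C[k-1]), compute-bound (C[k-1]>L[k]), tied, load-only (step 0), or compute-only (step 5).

k=0 load=t0/3c comp=- wait=3 total=3
k=1 load=t1/9c comp=t0/5c wait=9 total=12
k=2 load=t2/5c comp=t1/6c wait=6 total=18
k=3 load=t3/6c comp=t2/8c wait=8 total=26
k=4 load=t4/2c comp=t3/2c wait=2 total=28
k=5 load=- comp=t4/3c wait=3 total=31

step 3: A=compute:t2 B=load:t3 [compute-bound]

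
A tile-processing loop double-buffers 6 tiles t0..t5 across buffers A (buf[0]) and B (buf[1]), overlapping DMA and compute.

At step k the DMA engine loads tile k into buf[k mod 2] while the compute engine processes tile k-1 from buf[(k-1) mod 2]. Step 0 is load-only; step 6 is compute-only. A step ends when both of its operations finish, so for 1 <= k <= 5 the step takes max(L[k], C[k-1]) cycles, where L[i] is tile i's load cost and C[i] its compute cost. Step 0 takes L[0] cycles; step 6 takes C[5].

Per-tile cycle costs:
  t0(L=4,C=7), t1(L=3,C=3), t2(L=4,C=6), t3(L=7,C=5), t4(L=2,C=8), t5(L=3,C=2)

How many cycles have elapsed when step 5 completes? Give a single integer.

end_cycle[5] = 35

step 0: L[0]=4 → dur=4, Σ=4 | A=load:t0 B=idle [load-only]
step 1: L[1]=3 C[0]=7 → dur=7, Σ=11 | A=compute:t0 B=load:t1 [compute-bound]
step 2: L[2]=4 C[1]=3 → dur=4, Σ=15 | A=load:t2 B=compute:t1 [load-bound]
step 3: L[3]=7 C[2]=6 → dur=7, Σ=22 | A=compute:t2 B=load:t3 [load-bound]
step 4: L[4]=2 C[3]=5 → dur=5, Σ=27 | A=load:t4 B=compute:t3 [compute-bound]
step 5: L[5]=3 C[4]=8 → dur=8, Σ=35 | A=compute:t4 B=load:t5 [compute-bound]
step 6: C[5]=2 → dur=2, Σ=37 | A=idle B=compute:t5 [compute-only]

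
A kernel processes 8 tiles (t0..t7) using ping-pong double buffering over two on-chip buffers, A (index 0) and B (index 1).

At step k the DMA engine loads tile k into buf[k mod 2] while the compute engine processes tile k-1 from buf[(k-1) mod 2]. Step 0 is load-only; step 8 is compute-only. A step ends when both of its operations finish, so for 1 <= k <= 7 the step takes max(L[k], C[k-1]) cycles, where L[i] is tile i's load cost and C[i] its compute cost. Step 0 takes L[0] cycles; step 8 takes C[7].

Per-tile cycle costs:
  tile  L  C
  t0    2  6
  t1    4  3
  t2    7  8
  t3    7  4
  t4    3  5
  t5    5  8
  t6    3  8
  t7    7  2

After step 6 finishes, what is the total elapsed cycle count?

[0] DMA t0→A (2c) ∥ CU idle ⇒ 2c, clock 2
[1] DMA t1→B (4c) ∥ CU A:t0 (6c) ⇒ 6c, clock 8
[2] DMA t2→A (7c) ∥ CU B:t1 (3c) ⇒ 7c, clock 15
[3] DMA t3→B (7c) ∥ CU A:t2 (8c) ⇒ 8c, clock 23
[4] DMA t4→A (3c) ∥ CU B:t3 (4c) ⇒ 4c, clock 27
[5] DMA t5→B (5c) ∥ CU A:t4 (5c) ⇒ 5c, clock 32
[6] DMA t6→A (3c) ∥ CU B:t5 (8c) ⇒ 8c, clock 40
[7] DMA t7→B (7c) ∥ CU A:t6 (8c) ⇒ 8c, clock 48
[8] DMA idle ∥ CU B:t7 (2c) ⇒ 2c, clock 50

end_cycle[6] = 40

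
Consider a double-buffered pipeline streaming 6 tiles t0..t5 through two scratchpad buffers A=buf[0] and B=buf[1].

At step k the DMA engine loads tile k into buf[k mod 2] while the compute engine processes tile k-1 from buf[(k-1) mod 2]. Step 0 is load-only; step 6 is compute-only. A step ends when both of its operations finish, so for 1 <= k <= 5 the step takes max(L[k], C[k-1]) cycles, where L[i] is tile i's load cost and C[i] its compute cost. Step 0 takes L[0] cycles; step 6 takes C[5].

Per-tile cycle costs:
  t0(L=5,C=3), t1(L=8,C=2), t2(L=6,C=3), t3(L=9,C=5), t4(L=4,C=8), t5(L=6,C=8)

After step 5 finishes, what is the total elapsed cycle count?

[0] DMA t0→A (5c) ∥ CU idle ⇒ 5c, clock 5
[1] DMA t1→B (8c) ∥ CU A:t0 (3c) ⇒ 8c, clock 13
[2] DMA t2→A (6c) ∥ CU B:t1 (2c) ⇒ 6c, clock 19
[3] DMA t3→B (9c) ∥ CU A:t2 (3c) ⇒ 9c, clock 28
[4] DMA t4→A (4c) ∥ CU B:t3 (5c) ⇒ 5c, clock 33
[5] DMA t5→B (6c) ∥ CU A:t4 (8c) ⇒ 8c, clock 41
[6] DMA idle ∥ CU B:t5 (8c) ⇒ 8c, clock 49

end_cycle[5] = 41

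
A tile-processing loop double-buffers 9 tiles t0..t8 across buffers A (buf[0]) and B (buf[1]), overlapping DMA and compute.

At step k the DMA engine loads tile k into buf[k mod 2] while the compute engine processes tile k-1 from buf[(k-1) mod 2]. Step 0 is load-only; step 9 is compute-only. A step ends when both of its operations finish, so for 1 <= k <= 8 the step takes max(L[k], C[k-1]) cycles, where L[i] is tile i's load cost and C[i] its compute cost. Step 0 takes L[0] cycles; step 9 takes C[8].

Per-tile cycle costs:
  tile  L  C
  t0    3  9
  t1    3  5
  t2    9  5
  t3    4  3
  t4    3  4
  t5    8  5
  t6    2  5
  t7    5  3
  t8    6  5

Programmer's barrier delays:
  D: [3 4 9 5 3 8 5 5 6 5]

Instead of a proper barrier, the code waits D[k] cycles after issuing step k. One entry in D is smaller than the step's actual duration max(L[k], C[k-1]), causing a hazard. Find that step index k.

hazard at step 1

step 0: need L[0]=3 = 3; D[0]=3 ok
step 1: need max(L[1]=3,C[0]=9) = 9; D[1]=4 SHORT
step 2: need max(L[2]=9,C[1]=5) = 9; D[2]=9 ok
step 3: need max(L[3]=4,C[2]=5) = 5; D[3]=5 ok
step 4: need max(L[4]=3,C[3]=3) = 3; D[4]=3 ok
step 5: need max(L[5]=8,C[4]=4) = 8; D[5]=8 ok
step 6: need max(L[6]=2,C[5]=5) = 5; D[6]=5 ok
step 7: need max(L[7]=5,C[6]=5) = 5; D[7]=5 ok
step 8: need max(L[8]=6,C[7]=3) = 6; D[8]=6 ok
step 9: need C[8]=5 = 5; D[9]=5 ok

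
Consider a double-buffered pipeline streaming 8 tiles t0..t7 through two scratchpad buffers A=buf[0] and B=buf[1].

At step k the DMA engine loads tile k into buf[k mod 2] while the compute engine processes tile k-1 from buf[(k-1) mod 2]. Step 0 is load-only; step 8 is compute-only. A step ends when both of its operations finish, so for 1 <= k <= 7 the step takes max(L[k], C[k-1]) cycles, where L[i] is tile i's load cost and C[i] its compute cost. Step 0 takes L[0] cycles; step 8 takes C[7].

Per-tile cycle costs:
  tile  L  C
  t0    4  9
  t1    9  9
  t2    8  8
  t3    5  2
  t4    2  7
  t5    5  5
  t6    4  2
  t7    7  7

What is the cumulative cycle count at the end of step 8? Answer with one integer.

end_cycle[8] = 58

k=0 load=t0/4c comp=- wait=4 total=4
k=1 load=t1/9c comp=t0/9c wait=9 total=13
k=2 load=t2/8c comp=t1/9c wait=9 total=22
k=3 load=t3/5c comp=t2/8c wait=8 total=30
k=4 load=t4/2c comp=t3/2c wait=2 total=32
k=5 load=t5/5c comp=t4/7c wait=7 total=39
k=6 load=t6/4c comp=t5/5c wait=5 total=44
k=7 load=t7/7c comp=t6/2c wait=7 total=51
k=8 load=- comp=t7/7c wait=7 total=58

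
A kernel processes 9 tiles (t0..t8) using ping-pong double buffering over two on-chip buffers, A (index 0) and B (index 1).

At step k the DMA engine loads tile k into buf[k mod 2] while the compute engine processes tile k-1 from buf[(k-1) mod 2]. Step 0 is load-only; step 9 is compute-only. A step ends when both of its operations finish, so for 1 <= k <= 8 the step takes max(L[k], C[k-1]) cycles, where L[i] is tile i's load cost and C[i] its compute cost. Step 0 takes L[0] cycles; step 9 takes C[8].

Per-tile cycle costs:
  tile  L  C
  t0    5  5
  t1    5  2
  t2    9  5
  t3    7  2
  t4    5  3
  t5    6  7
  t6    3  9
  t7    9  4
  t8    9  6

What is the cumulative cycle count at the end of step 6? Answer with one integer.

[0] DMA t0→A (5c) ∥ CU idle ⇒ 5c, clock 5
[1] DMA t1→B (5c) ∥ CU A:t0 (5c) ⇒ 5c, clock 10
[2] DMA t2→A (9c) ∥ CU B:t1 (2c) ⇒ 9c, clock 19
[3] DMA t3→B (7c) ∥ CU A:t2 (5c) ⇒ 7c, clock 26
[4] DMA t4→A (5c) ∥ CU B:t3 (2c) ⇒ 5c, clock 31
[5] DMA t5→B (6c) ∥ CU A:t4 (3c) ⇒ 6c, clock 37
[6] DMA t6→A (3c) ∥ CU B:t5 (7c) ⇒ 7c, clock 44
[7] DMA t7→B (9c) ∥ CU A:t6 (9c) ⇒ 9c, clock 53
[8] DMA t8→A (9c) ∥ CU B:t7 (4c) ⇒ 9c, clock 62
[9] DMA idle ∥ CU A:t8 (6c) ⇒ 6c, clock 68

end_cycle[6] = 44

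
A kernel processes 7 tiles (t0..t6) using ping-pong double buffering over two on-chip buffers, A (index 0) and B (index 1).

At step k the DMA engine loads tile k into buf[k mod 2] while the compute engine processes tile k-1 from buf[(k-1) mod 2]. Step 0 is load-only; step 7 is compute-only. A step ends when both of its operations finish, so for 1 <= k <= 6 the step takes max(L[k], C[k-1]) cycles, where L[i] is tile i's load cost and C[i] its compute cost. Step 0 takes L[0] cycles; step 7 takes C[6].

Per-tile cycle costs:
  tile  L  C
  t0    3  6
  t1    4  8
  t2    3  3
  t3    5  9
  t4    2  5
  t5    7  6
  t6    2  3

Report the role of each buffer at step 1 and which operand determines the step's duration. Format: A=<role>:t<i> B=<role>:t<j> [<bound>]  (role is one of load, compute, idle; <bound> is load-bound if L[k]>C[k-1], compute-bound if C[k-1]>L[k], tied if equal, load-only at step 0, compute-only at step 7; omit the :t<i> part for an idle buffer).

  0. 3=3c; end=3; A:t0 B:-
  1. max(4,6)=6c; end=9; A:t0 B:t1
  2. max(3,8)=8c; end=17; A:t2 B:t1
  3. max(5,3)=5c; end=22; A:t2 B:t3
  4. max(2,9)=9c; end=31; A:t4 B:t3
  5. max(7,5)=7c; end=38; A:t4 B:t5
  6. max(2,6)=6c; end=44; A:t6 B:t5
  7. 3=3c; end=47; A:t6 B:t5

step 1: A=compute:t0 B=load:t1 [compute-bound]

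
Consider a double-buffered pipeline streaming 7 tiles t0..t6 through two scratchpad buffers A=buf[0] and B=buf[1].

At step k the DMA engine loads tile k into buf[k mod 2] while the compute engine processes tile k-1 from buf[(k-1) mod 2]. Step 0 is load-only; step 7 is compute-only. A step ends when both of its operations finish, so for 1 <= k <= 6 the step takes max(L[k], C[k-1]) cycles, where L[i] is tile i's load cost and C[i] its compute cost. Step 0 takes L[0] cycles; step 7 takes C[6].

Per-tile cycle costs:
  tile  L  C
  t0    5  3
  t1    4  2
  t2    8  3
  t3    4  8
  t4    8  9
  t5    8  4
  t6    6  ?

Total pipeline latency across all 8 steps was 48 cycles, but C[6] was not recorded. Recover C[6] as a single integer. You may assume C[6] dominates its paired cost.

C[6] = 4

step 0 → dur = L[0]=5 = 5
step 1 → dur = max(L[1]=4, C[0]=3) = 4
step 2 → dur = max(L[2]=8, C[1]=2) = 8
step 3 → dur = max(L[3]=4, C[2]=3) = 4
step 4 → dur = max(L[4]=8, C[3]=8) = 8
step 5 → dur = max(L[5]=8, C[4]=9) = 9
step 6 → dur = max(L[6]=6, C[5]=4) = 6
step 7 → dur = C[6]=? = C[6]  (unknown; binding)
sum of known step durations = 44
dur[7] = total - known = 48 - 44 = 4
C[6] is the binding max in step 7, so C[6] = dur[7] = 4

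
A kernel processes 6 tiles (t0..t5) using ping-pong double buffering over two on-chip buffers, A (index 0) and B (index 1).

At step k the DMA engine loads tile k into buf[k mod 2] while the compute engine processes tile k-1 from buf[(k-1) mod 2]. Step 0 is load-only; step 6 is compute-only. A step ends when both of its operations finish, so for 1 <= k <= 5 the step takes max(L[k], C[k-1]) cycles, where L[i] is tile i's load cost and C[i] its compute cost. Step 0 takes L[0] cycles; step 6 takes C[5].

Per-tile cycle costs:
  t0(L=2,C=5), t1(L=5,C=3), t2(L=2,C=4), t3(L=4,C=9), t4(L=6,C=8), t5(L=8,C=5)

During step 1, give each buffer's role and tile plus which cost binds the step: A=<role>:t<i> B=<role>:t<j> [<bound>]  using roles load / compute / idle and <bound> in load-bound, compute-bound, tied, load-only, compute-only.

[0] DMA t0→A (2c) ∥ CU idle ⇒ 2c, clock 2
[1] DMA t1→B (5c) ∥ CU A:t0 (5c) ⇒ 5c, clock 7
[2] DMA t2→A (2c) ∥ CU B:t1 (3c) ⇒ 3c, clock 10
[3] DMA t3→B (4c) ∥ CU A:t2 (4c) ⇒ 4c, clock 14
[4] DMA t4→A (6c) ∥ CU B:t3 (9c) ⇒ 9c, clock 23
[5] DMA t5→B (8c) ∥ CU A:t4 (8c) ⇒ 8c, clock 31
[6] DMA idle ∥ CU B:t5 (5c) ⇒ 5c, clock 36

step 1: A=compute:t0 B=load:t1 [tied]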